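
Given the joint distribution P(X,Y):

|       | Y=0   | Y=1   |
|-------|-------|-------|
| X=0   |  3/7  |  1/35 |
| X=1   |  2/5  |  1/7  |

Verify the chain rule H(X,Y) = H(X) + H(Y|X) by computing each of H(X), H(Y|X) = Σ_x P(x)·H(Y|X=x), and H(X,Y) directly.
H(X) = 0.9947 bits, H(Y|X) = 0.6056 bits, H(X,Y) = 1.6003 bits

Marginal of X (row sums):
  P(X=0) = 3/7 + 1/35 = 16/35
  P(X=1) = 2/5 + 1/7 = 19/35
H(X) = -[(16/35)·log₂(16/35) + (19/35)·log₂(19/35)]
  = 0.516244 + 0.478450 = 0.9947 bits

H(Y|X) = Σ_x P(x)·H(Y|X=x):
  X=0: P(X=0) = 16/35, P(Y|X=0) = (15/16, 1/16) → H(Y|X=0) = 0.337290
  X=1: P(X=1) = 19/35, P(Y|X=1) = (14/19, 5/19) → H(Y|X=1) = 0.831474
H(Y|X) = (16/35)·0.337290 + (19/35)·0.831474 = 0.6056 bits

H(X,Y) = -Σ_{x,y} P(x,y) log₂ P(x,y). Per-cell terms -P(x,y)·log₂P(x,y):
  X=0: 0.523882, 0.146551
  X=1: 0.528771, 0.401051
Sum of the 4 terms: H(X,Y) = 1.6003 bits

Chain rule check:
  H(X) + H(Y|X) = 0.9947 + 0.6056 = 1.6003 bits
  H(X,Y) = 1.6003 bits
✓ Chain rule verified.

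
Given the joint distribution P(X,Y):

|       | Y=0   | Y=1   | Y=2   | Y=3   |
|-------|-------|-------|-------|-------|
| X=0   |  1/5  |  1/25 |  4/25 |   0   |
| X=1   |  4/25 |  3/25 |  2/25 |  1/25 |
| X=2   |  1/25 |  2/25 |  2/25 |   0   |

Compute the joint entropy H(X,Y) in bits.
3.1093 bits

H(X,Y) = -Σ_{x,y} P(x,y) log₂ P(x,y). Per-cell terms -P(x,y)·log₂P(x,y):
  X=0: 0.46439, 0.18575, 0.42302, 0.00000
  X=1: 0.42302, 0.36707, 0.29151, 0.18575
  X=2: 0.18575, 0.29151, 0.29151, 0.00000
  (cells with P = 0 contribute 0)
Sum of the 12 terms: H(X,Y) = 3.1093 bits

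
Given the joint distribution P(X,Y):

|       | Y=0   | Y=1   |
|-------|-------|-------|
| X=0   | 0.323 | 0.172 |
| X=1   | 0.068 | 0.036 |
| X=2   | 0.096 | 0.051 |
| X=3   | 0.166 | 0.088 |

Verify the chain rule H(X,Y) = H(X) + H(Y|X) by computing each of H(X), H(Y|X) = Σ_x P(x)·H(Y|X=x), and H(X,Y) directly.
H(X) = 1.7506 bits, H(Y|X) = 0.9314 bits, H(X,Y) = 2.6819 bits

Marginal of X (row sums):
  P(X=0) = 0.323 + 0.172 = 0.495
  P(X=1) = 0.068 + 0.036 = 0.104
  P(X=2) = 0.096 + 0.051 = 0.147
  P(X=3) = 0.166 + 0.088 = 0.254
H(X) = -[0.495·log₂(0.495) + 0.104·log₂(0.104) + 0.147·log₂(0.147) + 0.254·log₂(0.254)]
  = 0.50218 + 0.33960 + 0.40662 + 0.50218 = 1.7506 bits

H(Y|X) = Σ_x P(x)·H(Y|X=x):
  X=0: P(X=0) = 0.495, P(Y|X=0) = (323/495, 172/495) → H(Y|X=0) = 0.93179
  X=1: P(X=1) = 0.104, P(Y|X=1) = (17/26, 9/26) → H(Y|X=1) = 0.93059
  X=2: P(X=2) = 0.147, P(Y|X=2) = (32/49, 17/49) → H(Y|X=2) = 0.93130
  X=3: P(X=3) = 0.254, P(Y|X=3) = (83/127, 44/127) → H(Y|X=3) = 0.93086
H(Y|X) = 0.495·0.93179 + 0.104·0.93059 + 0.147·0.93130 + 0.254·0.93086 = 0.9314 bits

H(X,Y) = -Σ_{x,y} P(x,y) log₂ P(x,y). Per-cell terms -P(x,y)·log₂P(x,y):
  X=0: 0.52662, 0.43680
  X=1: 0.26373, 0.17265
  X=2: 0.32456, 0.21896
  X=3: 0.43006, 0.30856
Sum of the 8 terms: H(X,Y) = 2.6819 bits

Chain rule check:
  H(X) + H(Y|X) = 1.7506 + 0.9314 = 2.6820 bits
  H(X,Y) = 2.6819 bits
✓ Chain rule verified (Δ = 0.0001 is 4-dp rounding noise: each of the three values was rounded independently).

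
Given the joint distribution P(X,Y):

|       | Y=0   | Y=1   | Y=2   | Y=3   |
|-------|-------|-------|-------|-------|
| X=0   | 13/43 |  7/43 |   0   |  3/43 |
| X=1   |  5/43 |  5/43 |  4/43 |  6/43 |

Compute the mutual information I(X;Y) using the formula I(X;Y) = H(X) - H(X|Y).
0.1740 bits

I(X;Y) = H(X) - H(X|Y)

Marginal of X (row sums):
  P(X=0) = 13/43 + 7/43 + 0 + 3/43 = 23/43
  P(X=1) = 5/43 + 5/43 + 4/43 + 6/43 = 20/43
H(X) = -[(23/43)·log₂(23/43) + (20/43)·log₂(20/43)]
  = 0.48284 + 0.51364 = 0.9965 bits

Marginal of Y (column sums):
  P(Y=0) = 13/43 + 5/43 = 18/43
  P(Y=1) = 7/43 + 5/43 = 12/43
  P(Y=2) = 0 + 4/43 = 4/43
  P(Y=3) = 3/43 + 6/43 = 9/43
H(X|Y) = Σ_y P(y)·H(X|Y=y):
  Y=0: P(Y=0) = 18/43, P(X|Y=0) = (13/18, 5/18) → H(X|Y=0) = 0.85241
  Y=1: P(Y=1) = 12/43, P(X|Y=1) = (7/12, 5/12) → H(X|Y=1) = 0.97987
  Y=2: P(Y=2) = 4/43, P(X|Y=2) = (0, 1) → H(X|Y=2) = 0.00000
  Y=3: P(Y=3) = 9/43, P(X|Y=3) = (1/3, 2/3) → H(X|Y=3) = 0.91830
H(X|Y) = (18/43)·0.85241 + (12/43)·0.97987 + (4/43)·0.00000 + (9/43)·0.91830 = 0.8225 bits

I(X;Y) = H(X) - H(X|Y) = 0.9965 - 0.8225 = 0.1740 bits

Cross-check via I(X;Y) = H(X) + H(Y) - H(X,Y): computing H(Y) from the column sums and H(X,Y) from the 8 cells in the same way gives H(Y) = 1.8307 bits and H(X,Y) = 2.6532 bits, so
I(X;Y) = 0.9965 + 1.8307 - 2.6532 = 0.1740 bits ✓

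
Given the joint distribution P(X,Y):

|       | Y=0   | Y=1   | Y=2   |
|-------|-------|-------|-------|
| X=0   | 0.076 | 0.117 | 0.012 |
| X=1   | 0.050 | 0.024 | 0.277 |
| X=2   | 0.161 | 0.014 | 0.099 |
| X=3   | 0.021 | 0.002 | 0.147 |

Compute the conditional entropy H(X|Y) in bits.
1.5364 bits

H(X|Y) = H(X,Y) - H(Y)

H(X,Y) = -Σ_{x,y} P(x,y) log₂ P(x,y). Per-cell terms -P(x,y)·log₂P(x,y):
  X=0: 0.282557, 0.362164, 0.076570
  X=1: 0.216096, 0.129140, 0.513016
  X=2: 0.424214, 0.086218, 0.330306
  X=3: 0.117043, 0.017932, 0.406618
Sum of the 12 terms: H(X,Y) = 2.96187 bits

Marginal of Y (column sums):
  P(Y=0) = 0.076 + 0.050 + 0.161 + 0.021 = 0.308
  P(Y=1) = 0.117 + 0.024 + 0.014 + 0.002 = 0.157
  P(Y=2) = 0.012 + 0.277 + 0.099 + 0.147 = 0.535
H(Y) = -[0.308·log₂(0.308) + 0.157·log₂(0.157) + 0.535·log₂(0.535)]
  = 0.523291 + 0.419373 + 0.482778 = 1.42544 bits

H(X|Y) = H(X,Y) - H(Y) = 2.96187 - 1.42544 = 1.5364 bits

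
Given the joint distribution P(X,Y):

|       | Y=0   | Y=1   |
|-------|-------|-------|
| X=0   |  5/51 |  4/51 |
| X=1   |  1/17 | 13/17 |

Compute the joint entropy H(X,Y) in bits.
1.1529 bits

H(X,Y) = -Σ_{x,y} P(x,y) log₂ P(x,y). Per-cell terms -P(x,y)·log₂P(x,y):
  X=0: 0.3285, 0.2880
  X=1: 0.2404, 0.2960
Sum of the 4 terms: H(X,Y) = 1.1529 bits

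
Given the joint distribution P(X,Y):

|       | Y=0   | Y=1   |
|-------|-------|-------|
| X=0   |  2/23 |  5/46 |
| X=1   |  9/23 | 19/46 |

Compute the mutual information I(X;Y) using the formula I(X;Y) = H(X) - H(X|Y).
0.0008 bits

I(X;Y) = H(X) - H(X|Y)

Marginal of X (row sums):
  P(X=0) = 2/23 + 5/46 = 9/46
  P(X=1) = 9/23 + 19/46 = 37/46
H(X) = -[(9/46)·log₂(9/46) + (37/46)·log₂(37/46)]
  = 0.460494 + 0.252653 = 0.71315 bits

Marginal of Y (column sums):
  P(Y=0) = 2/23 + 9/23 = 11/23
  P(Y=1) = 5/46 + 19/46 = 12/23
H(X|Y) = Σ_y P(y)·H(X|Y=y):
  Y=0: P(Y=0) = 11/23, P(X|Y=0) = (2/11, 9/11) → H(X|Y=0) = 0.684038
  Y=1: P(Y=1) = 12/23, P(X|Y=1) = (5/24, 19/24) → H(X|Y=1) = 0.738285
H(X|Y) = (11/23)·0.684038 + (12/23)·0.738285 = 0.71234 bits

I(X;Y) = H(X) - H(X|Y) = 0.71315 - 0.71234 = 0.0008 bits

Cross-check via I(X;Y) = H(X) + H(Y) - H(X,Y): computing H(Y) from the column sums and H(X,Y) from the 4 cells in the same way gives H(Y) = 0.99864 bits and H(X,Y) = 1.71098 bits, so
I(X;Y) = 0.71315 + 0.99864 - 1.71098 = 0.0008 bits ✓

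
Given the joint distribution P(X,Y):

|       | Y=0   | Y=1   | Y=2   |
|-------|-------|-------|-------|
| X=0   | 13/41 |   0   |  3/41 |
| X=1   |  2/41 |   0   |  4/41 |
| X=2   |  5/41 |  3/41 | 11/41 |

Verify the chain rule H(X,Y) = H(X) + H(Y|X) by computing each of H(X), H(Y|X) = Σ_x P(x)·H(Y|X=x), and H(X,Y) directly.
H(X) = 1.4497 bits, H(Y|X) = 1.0474 bits, H(X,Y) = 2.4971 bits

Marginal of X (row sums):
  P(X=0) = 13/41 + 0 + 3/41 = 16/41
  P(X=1) = 2/41 + 0 + 4/41 = 6/41
  P(X=2) = 5/41 + 3/41 + 11/41 = 19/41
H(X) = -[(16/41)·log₂(16/41) + (6/41)·log₂(6/41) + (19/41)·log₂(19/41)]
  = 0.52978 + 0.40574 + 0.51422 = 1.4497 bits

H(Y|X) = Σ_x P(x)·H(Y|X=x):
  X=0: P(X=0) = 16/41, P(Y|X=0) = (13/16, 0, 3/16) → H(Y|X=0) = 0.69621
  X=1: P(X=1) = 6/41, P(Y|X=1) = (1/3, 0, 2/3) → H(Y|X=1) = 0.91830
  X=2: P(X=2) = 19/41, P(Y|X=2) = (5/19, 3/19, 11/19) → H(Y|X=2) = 1.38381
H(Y|X) = (16/41)·0.69621 + (6/41)·0.91830 + (19/41)·1.38381 = 1.0474 bits

H(X,Y) = -Σ_{x,y} P(x,y) log₂ P(x,y). Per-cell terms -P(x,y)·log₂P(x,y):
  X=0: 0.52543, 0.00000, 0.27604
  X=1: 0.21256, 0.00000, 0.32757
  X=2: 0.37020, 0.27604, 0.50925
  (cells with P = 0 contribute 0)
Sum of the 9 terms: H(X,Y) = 2.4971 bits

Chain rule check:
  H(X) + H(Y|X) = 1.4497 + 1.0474 = 2.4971 bits
  H(X,Y) = 2.4971 bits
✓ Chain rule verified.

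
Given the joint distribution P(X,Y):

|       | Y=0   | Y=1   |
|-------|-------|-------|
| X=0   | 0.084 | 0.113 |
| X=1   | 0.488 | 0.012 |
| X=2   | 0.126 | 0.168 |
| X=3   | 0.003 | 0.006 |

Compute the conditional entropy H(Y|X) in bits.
0.5735 bits

H(Y|X) = H(X,Y) - H(X)

H(X,Y) = -Σ_{x,y} P(x,y) log₂ P(x,y). Per-cell terms -P(x,y)·log₂P(x,y):
  X=0: 0.30017, 0.35545
  X=1: 0.50510, 0.07657
  X=2: 0.37655, 0.43234
  X=3: 0.02514, 0.04428
Sum of the 8 terms: H(X,Y) = 2.1156 bits

Marginal of X (row sums):
  P(X=0) = 0.084 + 0.113 = 0.197
  P(X=1) = 0.488 + 0.012 = 0.500
  P(X=2) = 0.126 + 0.168 = 0.294
  P(X=3) = 0.003 + 0.006 = 0.009
H(X) = -[0.197·log₂(0.197) + 0.500·log₂(0.500) + 0.294·log₂(0.294) + 0.009·log₂(0.009)]
  = 0.46172 + 0.50000 + 0.51924 + 0.06116 = 1.5421 bits

H(Y|X) = H(X,Y) - H(X) = 2.1156 - 1.5421 = 0.5735 bits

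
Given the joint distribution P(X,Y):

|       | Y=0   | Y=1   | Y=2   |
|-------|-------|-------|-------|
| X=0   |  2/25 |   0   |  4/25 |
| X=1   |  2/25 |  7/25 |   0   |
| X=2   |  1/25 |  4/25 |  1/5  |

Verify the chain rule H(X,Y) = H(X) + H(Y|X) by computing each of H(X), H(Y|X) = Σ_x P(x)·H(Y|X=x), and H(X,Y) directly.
H(X) = 1.5535 bits, H(Y|X) = 1.0399 bits, H(X,Y) = 2.5934 bits

Marginal of X (row sums):
  P(X=0) = 2/25 + 0 + 4/25 = 6/25
  P(X=1) = 2/25 + 7/25 + 0 = 9/25
  P(X=2) = 1/25 + 4/25 + 1/5 = 2/5
H(X) = -[(6/25)·log₂(6/25) + (9/25)·log₂(9/25) + (2/5)·log₂(2/5)]
  = 0.4941 + 0.5306 + 0.5288 = 1.5535 bits

H(Y|X) = Σ_x P(x)·H(Y|X=x):
  X=0: P(X=0) = 6/25, P(Y|X=0) = (1/3, 0, 2/3) → H(Y|X=0) = 0.9183
  X=1: P(X=1) = 9/25, P(Y|X=1) = (2/9, 7/9, 0) → H(Y|X=1) = 0.7642
  X=2: P(X=2) = 2/5, P(Y|X=2) = (1/10, 2/5, 1/2) → H(Y|X=2) = 1.3610
H(Y|X) = (6/25)·0.9183 + (9/25)·0.7642 + (2/5)·1.3610 = 1.0399 bits

H(X,Y) = -Σ_{x,y} P(x,y) log₂ P(x,y). Per-cell terms -P(x,y)·log₂P(x,y):
  X=0: 0.2915, 0.0000, 0.4230
  X=1: 0.2915, 0.5142, 0.0000
  X=2: 0.1858, 0.4230, 0.4644
  (cells with P = 0 contribute 0)
Sum of the 9 terms: H(X,Y) = 2.5934 bits

Chain rule check:
  H(X) + H(Y|X) = 1.5535 + 1.0399 = 2.5934 bits
  H(X,Y) = 2.5934 bits
✓ Chain rule verified.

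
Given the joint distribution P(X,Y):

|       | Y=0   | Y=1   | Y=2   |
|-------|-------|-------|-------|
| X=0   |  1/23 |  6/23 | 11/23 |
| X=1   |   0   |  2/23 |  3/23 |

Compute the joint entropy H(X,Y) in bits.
1.9010 bits

H(X,Y) = -Σ_{x,y} P(x,y) log₂ P(x,y). Per-cell terms -P(x,y)·log₂P(x,y):
  X=0: 0.1967, 0.5057, 0.5089
  X=1: 0.0000, 0.3064, 0.3833
  (cells with P = 0 contribute 0)
Sum of the 6 terms: H(X,Y) = 1.9010 bits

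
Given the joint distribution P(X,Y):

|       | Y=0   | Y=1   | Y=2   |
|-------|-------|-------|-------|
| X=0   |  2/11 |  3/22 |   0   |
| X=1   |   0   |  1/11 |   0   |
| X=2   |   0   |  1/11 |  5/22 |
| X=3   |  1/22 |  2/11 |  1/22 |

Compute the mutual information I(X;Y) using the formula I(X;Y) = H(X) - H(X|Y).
0.5676 bits

I(X;Y) = H(X) - H(X|Y)

Marginal of X (row sums):
  P(X=0) = 2/11 + 3/22 + 0 = 7/22
  P(X=1) = 0 + 1/11 + 0 = 1/11
  P(X=2) = 0 + 1/11 + 5/22 = 7/22
  P(X=3) = 1/22 + 2/11 + 1/22 = 3/11
H(X) = -[(7/22)·log₂(7/22) + (1/11)·log₂(1/11) + (7/22)·log₂(7/22) + (3/11)·log₂(3/11)]
  = 0.52566077 + 0.31449378 + 0.52566077 + 0.51121885 = 1.8770342 bits

Marginal of Y (column sums):
  P(Y=0) = 2/11 + 0 + 0 + 1/22 = 5/22
  P(Y=1) = 3/22 + 1/11 + 1/11 + 2/11 = 1/2
  P(Y=2) = 0 + 0 + 5/22 + 1/22 = 3/11
H(X|Y) = Σ_y P(y)·H(X|Y=y):
  Y=0: P(Y=0) = 5/22, P(X|Y=0) = (4/5, 0, 0, 1/5) → H(X|Y=0) = 0.72192809
  Y=1: P(Y=1) = 1/2, P(X|Y=1) = (3/11, 2/11, 2/11, 4/11) → H(X|Y=1) = 1.93626003
  Y=2: P(Y=2) = 3/11, P(X|Y=2) = (0, 0, 5/6, 1/6) → H(X|Y=2) = 0.65002242
H(X|Y) = (5/22)·0.72192809 + (1/2)·1.93626003 + (3/11)·0.65002242 = 1.3094834 bits

I(X;Y) = H(X) - H(X|Y) = 1.8770342 - 1.3094834 = 0.5676 bits

Cross-check via I(X;Y) = H(X) + H(Y) - H(X,Y): computing H(Y) from the column sums and H(X,Y) from the 12 cells in the same way gives H(Y) = 1.4970151 bits and H(X,Y) = 2.8064985 bits, so
I(X;Y) = 1.8770342 + 1.4970151 - 2.8064985 = 0.5676 bits ✓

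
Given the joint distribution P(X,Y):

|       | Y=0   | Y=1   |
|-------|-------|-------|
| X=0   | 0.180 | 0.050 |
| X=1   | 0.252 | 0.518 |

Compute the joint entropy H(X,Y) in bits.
1.6541 bits

H(X,Y) = -Σ_{x,y} P(x,y) log₂ P(x,y). Per-cell terms -P(x,y)·log₂P(x,y):
  X=0: 0.4453, 0.2161
  X=1: 0.5011, 0.4916
Sum of the 4 terms: H(X,Y) = 1.6541 bits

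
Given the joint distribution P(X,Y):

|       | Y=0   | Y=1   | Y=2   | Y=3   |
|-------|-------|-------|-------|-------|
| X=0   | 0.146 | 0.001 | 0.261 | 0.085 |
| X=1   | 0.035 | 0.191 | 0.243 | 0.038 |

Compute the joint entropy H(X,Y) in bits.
2.5240 bits

H(X,Y) = -Σ_{x,y} P(x,y) log₂ P(x,y). Per-cell terms -P(x,y)·log₂P(x,y):
  X=0: 0.40529, 0.00997, 0.50579, 0.30229
  X=1: 0.16928, 0.45618, 0.49596, 0.17928
Sum of the 8 terms: H(X,Y) = 2.5240 bits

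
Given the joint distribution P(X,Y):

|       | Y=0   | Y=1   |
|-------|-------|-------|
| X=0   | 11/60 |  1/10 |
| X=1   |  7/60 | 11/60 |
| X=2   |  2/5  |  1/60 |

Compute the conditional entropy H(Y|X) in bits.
0.6556 bits

H(Y|X) = H(X,Y) - H(X)

H(X,Y) = -Σ_{x,y} P(x,y) log₂ P(x,y). Per-cell terms -P(x,y)·log₂P(x,y):
  X=0: 0.448701, 0.332193
  X=1: 0.361612, 0.448701
  X=2: 0.528771, 0.098448
Sum of the 6 terms: H(X,Y) = 2.21843 bits

Marginal of X (row sums):
  P(X=0) = 11/60 + 1/10 = 17/60
  P(X=1) = 7/60 + 11/60 = 3/10
  P(X=2) = 2/5 + 1/60 = 5/12
H(X) = -[(17/60)·log₂(17/60) + (3/10)·log₂(3/10) + (5/12)·log₂(5/12)]
  = 0.515505 + 0.521090 + 0.526264 = 1.56286 bits

H(Y|X) = H(X,Y) - H(X) = 2.21843 - 1.56286 = 0.6556 bits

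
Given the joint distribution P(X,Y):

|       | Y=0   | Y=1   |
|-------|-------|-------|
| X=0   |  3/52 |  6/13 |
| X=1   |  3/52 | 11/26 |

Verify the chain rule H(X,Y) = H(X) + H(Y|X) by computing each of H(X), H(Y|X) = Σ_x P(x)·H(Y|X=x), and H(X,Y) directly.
H(X) = 0.9989 bits, H(Y|X) = 0.5158 bits, H(X,Y) = 1.5147 bits

Marginal of X (row sums):
  P(X=0) = 3/52 + 6/13 = 27/52
  P(X=1) = 3/52 + 11/26 = 25/52
H(X) = -[(27/52)·log₂(27/52) + (25/52)·log₂(25/52)]
  = 0.49096 + 0.50797 = 0.9989 bits

H(Y|X) = Σ_x P(x)·H(Y|X=x):
  X=0: P(X=0) = 27/52, P(Y|X=0) = (1/9, 8/9) → H(Y|X=0) = 0.50326
  X=1: P(X=1) = 25/52, P(Y|X=1) = (3/25, 22/25) → H(Y|X=1) = 0.52936
H(Y|X) = (27/52)·0.50326 + (25/52)·0.52936 = 0.5158 bits

H(X,Y) = -Σ_{x,y} P(x,y) log₂ P(x,y). Per-cell terms -P(x,y)·log₂P(x,y):
  X=0: 0.23743, 0.51484
  X=1: 0.23743, 0.52504
Sum of the 4 terms: H(X,Y) = 1.5147 bits

Chain rule check:
  H(X) + H(Y|X) = 0.9989 + 0.5158 = 1.5147 bits
  H(X,Y) = 1.5147 bits
✓ Chain rule verified.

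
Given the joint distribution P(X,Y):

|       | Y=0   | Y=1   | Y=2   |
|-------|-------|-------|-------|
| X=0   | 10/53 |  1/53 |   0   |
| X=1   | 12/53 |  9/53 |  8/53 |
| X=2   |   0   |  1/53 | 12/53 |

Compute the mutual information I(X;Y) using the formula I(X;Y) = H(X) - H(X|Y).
0.4854 bits

I(X;Y) = H(X) - H(X|Y)

Marginal of X (row sums):
  P(X=0) = 10/53 + 1/53 + 0 = 11/53
  P(X=1) = 12/53 + 9/53 + 8/53 = 29/53
  P(X=2) = 0 + 1/53 + 12/53 = 13/53
H(X) = -[(11/53)·log₂(11/53) + (29/53)·log₂(29/53) + (13/53)·log₂(13/53)]
  = 0.4708 + 0.4760 + 0.4973 = 1.4441 bits

Marginal of Y (column sums):
  P(Y=0) = 10/53 + 12/53 + 0 = 22/53
  P(Y=1) = 1/53 + 9/53 + 1/53 = 11/53
  P(Y=2) = 0 + 8/53 + 12/53 = 20/53
H(X|Y) = Σ_y P(y)·H(X|Y=y):
  Y=0: P(Y=0) = 22/53, P(X|Y=0) = (5/11, 6/11, 0) → H(X|Y=0) = 0.9940
  Y=1: P(Y=1) = 11/53, P(X|Y=1) = (1/11, 9/11, 1/11) → H(X|Y=1) = 0.8659
  Y=2: P(Y=2) = 20/53, P(X|Y=2) = (0, 2/5, 3/5) → H(X|Y=2) = 0.9710
H(X|Y) = (22/53)·0.9940 + (11/53)·0.8659 + (20/53)·0.9710 = 0.9587 bits

I(X;Y) = H(X) - H(X|Y) = 1.4441 - 0.9587 = 0.4854 bits

Cross-check via I(X;Y) = H(X) + H(Y) - H(X,Y): computing H(Y) from the column sums and H(X,Y) from the 9 cells in the same way gives H(Y) = 1.5279 bits and H(X,Y) = 2.4866 bits, so
I(X;Y) = 1.4441 + 1.5279 - 2.4866 = 0.4854 bits ✓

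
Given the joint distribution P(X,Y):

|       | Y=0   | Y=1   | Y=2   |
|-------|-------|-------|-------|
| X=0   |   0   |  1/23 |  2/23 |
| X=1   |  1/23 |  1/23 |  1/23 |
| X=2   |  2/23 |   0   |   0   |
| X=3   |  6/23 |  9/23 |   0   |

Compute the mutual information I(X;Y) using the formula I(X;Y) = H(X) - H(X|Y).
0.4622 bits

I(X;Y) = H(X) - H(X|Y)

Marginal of X (row sums):
  P(X=0) = 0 + 1/23 + 2/23 = 3/23
  P(X=1) = 1/23 + 1/23 + 1/23 = 3/23
  P(X=2) = 2/23 + 0 + 0 = 2/23
  P(X=3) = 6/23 + 9/23 + 0 = 15/23
H(X) = -[(3/23)·log₂(3/23) + (3/23)·log₂(3/23) + (2/23)·log₂(2/23) + (15/23)·log₂(15/23)]
  = 0.3833 + 0.3833 + 0.3064 + 0.4022 = 1.4752 bits

Marginal of Y (column sums):
  P(Y=0) = 0 + 1/23 + 2/23 + 6/23 = 9/23
  P(Y=1) = 1/23 + 1/23 + 0 + 9/23 = 11/23
  P(Y=2) = 2/23 + 1/23 + 0 + 0 = 3/23
H(X|Y) = Σ_y P(y)·H(X|Y=y):
  Y=0: P(Y=0) = 9/23, P(X|Y=0) = (0, 1/9, 2/9, 2/3) → H(X|Y=0) = 1.2244
  Y=1: P(Y=1) = 11/23, P(X|Y=1) = (1/11, 1/11, 0, 9/11) → H(X|Y=1) = 0.8659
  Y=2: P(Y=2) = 3/23, P(X|Y=2) = (2/3, 1/3, 0, 0) → H(X|Y=2) = 0.9183
H(X|Y) = (9/23)·1.2244 + (11/23)·0.8659 + (3/23)·0.9183 = 1.0130 bits

I(X;Y) = H(X) - H(X|Y) = 1.4752 - 1.0130 = 0.4622 bits

Cross-check via I(X;Y) = H(X) + H(Y) - H(X,Y): computing H(Y) from the column sums and H(X,Y) from the 12 cells in the same way gives H(Y) = 1.4219 bits and H(X,Y) = 2.4349 bits, so
I(X;Y) = 1.4752 + 1.4219 - 2.4349 = 0.4622 bits ✓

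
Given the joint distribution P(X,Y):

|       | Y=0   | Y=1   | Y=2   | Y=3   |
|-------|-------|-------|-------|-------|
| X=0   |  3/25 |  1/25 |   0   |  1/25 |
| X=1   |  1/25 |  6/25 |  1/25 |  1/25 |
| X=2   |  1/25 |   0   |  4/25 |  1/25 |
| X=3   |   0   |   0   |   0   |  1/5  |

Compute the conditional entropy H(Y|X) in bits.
1.0954 bits

H(Y|X) = H(X,Y) - H(X)

H(X,Y) = -Σ_{x,y} P(x,y) log₂ P(x,y). Per-cell terms -P(x,y)·log₂P(x,y):
  X=0: 0.36707, 0.18575, 0.00000, 0.18575
  X=1: 0.18575, 0.49413, 0.18575, 0.18575
  X=2: 0.18575, 0.00000, 0.42302, 0.18575
  X=3: 0.00000, 0.00000, 0.00000, 0.46439
  (cells with P = 0 contribute 0)
Sum of the 16 terms: H(X,Y) = 3.0489 bits

Marginal of X (row sums):
  P(X=0) = 3/25 + 1/25 + 0 + 1/25 = 1/5
  P(X=1) = 1/25 + 6/25 + 1/25 + 1/25 = 9/25
  P(X=2) = 1/25 + 0 + 4/25 + 1/25 = 6/25
  P(X=3) = 0 + 0 + 0 + 1/5 = 1/5
H(X) = -[(1/5)·log₂(1/5) + (9/25)·log₂(9/25) + (6/25)·log₂(6/25) + (1/5)·log₂(1/5)]
  = 0.46439 + 0.53062 + 0.49413 + 0.46439 = 1.9535 bits

H(Y|X) = H(X,Y) - H(X) = 3.0489 - 1.9535 = 1.0954 bits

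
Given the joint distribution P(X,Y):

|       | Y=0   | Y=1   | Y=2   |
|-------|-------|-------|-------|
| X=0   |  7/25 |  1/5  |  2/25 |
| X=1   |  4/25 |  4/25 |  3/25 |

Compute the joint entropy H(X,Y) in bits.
2.4832 bits

H(X,Y) = -Σ_{x,y} P(x,y) log₂ P(x,y). Per-cell terms -P(x,y)·log₂P(x,y):
  X=0: 0.5142, 0.4644, 0.2915
  X=1: 0.4230, 0.4230, 0.3671
Sum of the 6 terms: H(X,Y) = 2.4832 bits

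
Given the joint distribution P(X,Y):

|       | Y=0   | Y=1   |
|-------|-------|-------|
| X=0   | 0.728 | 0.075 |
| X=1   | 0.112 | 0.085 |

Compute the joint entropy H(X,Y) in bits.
1.2697 bits

H(X,Y) = -Σ_{x,y} P(x,y) log₂ P(x,y). Per-cell terms -P(x,y)·log₂P(x,y):
  X=0: 0.3334, 0.2803
  X=1: 0.3537, 0.3023
Sum of the 4 terms: H(X,Y) = 1.2697 bits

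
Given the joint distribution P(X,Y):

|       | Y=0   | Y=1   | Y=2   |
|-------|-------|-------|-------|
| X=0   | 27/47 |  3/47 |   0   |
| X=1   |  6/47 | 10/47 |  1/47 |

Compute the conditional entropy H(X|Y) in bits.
0.6958 bits

H(X|Y) = H(X,Y) - H(Y)

H(X,Y) = -Σ_{x,y} P(x,y) log₂ P(x,y). Per-cell terms -P(x,y)·log₂P(x,y):
  X=0: 0.4594029, 0.2533804, 0.0000000
  X=1: 0.3791012, 0.4750342, 0.1181827
  (cells with P = 0 contribute 0)
Sum of the 6 terms: H(X,Y) = 1.685101 bits

Marginal of Y (column sums):
  P(Y=0) = 27/47 + 6/47 = 33/47
  P(Y=1) = 3/47 + 10/47 = 13/47
  P(Y=2) = 0 + 1/47 = 1/47
H(Y) = -[(33/47)·log₂(33/47) + (13/47)·log₂(13/47) + (1/47)·log₂(1/47)]
  = 0.3582218 + 0.5128498 + 0.1181827 = 0.989254 bits

H(X|Y) = H(X,Y) - H(Y) = 1.685101 - 0.989254 = 0.6958 bits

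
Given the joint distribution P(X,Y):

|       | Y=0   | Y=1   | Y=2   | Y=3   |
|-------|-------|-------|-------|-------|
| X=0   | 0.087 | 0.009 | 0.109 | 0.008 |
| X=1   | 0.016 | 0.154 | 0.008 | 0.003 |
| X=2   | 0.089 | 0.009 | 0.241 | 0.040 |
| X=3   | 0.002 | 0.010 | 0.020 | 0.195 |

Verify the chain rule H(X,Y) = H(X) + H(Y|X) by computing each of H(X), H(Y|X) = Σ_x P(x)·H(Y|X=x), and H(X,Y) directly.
H(X) = 1.9377 bits, H(Y|X) = 1.1356 bits, H(X,Y) = 3.0733 bits

Marginal of X (row sums):
  P(X=0) = 0.087 + 0.009 + 0.109 + 0.008 = 0.213
  P(X=1) = 0.016 + 0.154 + 0.008 + 0.003 = 0.181
  P(X=2) = 0.089 + 0.009 + 0.241 + 0.040 = 0.379
  P(X=3) = 0.002 + 0.010 + 0.020 + 0.195 = 0.227
H(X) = -[0.213·log₂(0.213) + 0.181·log₂(0.181) + 0.379·log₂(0.379) + 0.227·log₂(0.227)]
  = 0.47522 + 0.44633 + 0.53050 + 0.48561 = 1.9377 bits

H(Y|X) = Σ_x P(x)·H(Y|X=x):
  X=0: P(X=0) = 0.213, P(Y|X=0) = (29/71, 3/71, 109/213, 8/213) → H(Y|X=0) = 1.39294
  X=1: P(X=1) = 0.181, P(Y|X=1) = (16/181, 154/181, 8/181, 3/181) → H(Y|X=1) = 0.80460
  X=2: P(X=2) = 0.379, P(Y|X=2) = (89/379, 9/379, 241/379, 40/379) → H(Y|X=2) = 1.37673
  X=3: P(X=3) = 0.227, P(Y|X=3) = (2/227, 10/227, 20/227, 195/227) → H(Y|X=3) = 0.75568
H(Y|X) = 0.213·1.39294 + 0.181·0.80460 + 0.379·1.37673 + 0.227·0.75568 = 1.1356 bits

H(X,Y) = -Σ_{x,y} P(x,y) log₂ P(x,y). Per-cell terms -P(x,y)·log₂P(x,y):
  X=0: 0.30649, 0.06116, 0.34854, 0.05573
  X=1: 0.09545, 0.41565, 0.05573, 0.02514
  X=2: 0.31061, 0.06116, 0.49475, 0.18575
  X=3: 0.01793, 0.06644, 0.11288, 0.45990
Sum of the 16 terms: H(X,Y) = 3.0733 bits

Chain rule check:
  H(X) + H(Y|X) = 1.9377 + 1.1356 = 3.0733 bits
  H(X,Y) = 3.0733 bits
✓ Chain rule verified.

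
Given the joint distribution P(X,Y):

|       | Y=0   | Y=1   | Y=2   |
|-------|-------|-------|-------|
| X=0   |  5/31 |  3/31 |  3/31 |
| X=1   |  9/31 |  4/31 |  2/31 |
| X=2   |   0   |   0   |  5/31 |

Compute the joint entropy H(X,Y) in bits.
2.6555 bits

H(X,Y) = -Σ_{x,y} P(x,y) log₂ P(x,y). Per-cell terms -P(x,y)·log₂P(x,y):
  X=0: 0.42456, 0.32605, 0.32605
  X=1: 0.51801, 0.38119, 0.25511
  X=2: 0.00000, 0.00000, 0.42456
  (cells with P = 0 contribute 0)
Sum of the 9 terms: H(X,Y) = 2.6555 bits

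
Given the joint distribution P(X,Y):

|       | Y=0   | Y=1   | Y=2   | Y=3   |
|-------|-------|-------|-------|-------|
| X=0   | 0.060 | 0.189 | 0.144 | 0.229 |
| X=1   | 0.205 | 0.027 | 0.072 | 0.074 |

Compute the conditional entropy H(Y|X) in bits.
1.7914 bits

H(Y|X) = H(X,Y) - H(X)

H(X,Y) = -Σ_{x,y} P(x,y) log₂ P(x,y). Per-cell terms -P(x,y)·log₂P(x,y):
  X=0: 0.243534, 0.454269, 0.402604, 0.486987
  X=1: 0.468692, 0.140694, 0.273302, 0.277968
Sum of the 8 terms: H(X,Y) = 2.74805 bits

Marginal of X (row sums):
  P(X=0) = 0.060 + 0.189 + 0.144 + 0.229 = 0.622
  P(X=1) = 0.205 + 0.027 + 0.072 + 0.074 = 0.378
H(X) = -[0.622·log₂(0.622) + 0.378·log₂(0.378)]
  = 0.426078 + 0.530539 = 0.95662 bits

H(Y|X) = H(X,Y) - H(X) = 2.74805 - 0.95662 = 1.7914 bits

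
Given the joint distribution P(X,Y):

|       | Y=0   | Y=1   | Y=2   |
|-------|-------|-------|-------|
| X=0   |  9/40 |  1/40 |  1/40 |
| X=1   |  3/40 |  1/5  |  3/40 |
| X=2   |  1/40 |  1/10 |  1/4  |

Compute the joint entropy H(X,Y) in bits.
2.7405 bits

H(X,Y) = -Σ_{x,y} P(x,y) log₂ P(x,y). Per-cell terms -P(x,y)·log₂P(x,y):
  X=0: 0.48420, 0.13305, 0.13305
  X=1: 0.28027, 0.46439, 0.28027
  X=2: 0.13305, 0.33219, 0.50000
Sum of the 9 terms: H(X,Y) = 2.7405 bits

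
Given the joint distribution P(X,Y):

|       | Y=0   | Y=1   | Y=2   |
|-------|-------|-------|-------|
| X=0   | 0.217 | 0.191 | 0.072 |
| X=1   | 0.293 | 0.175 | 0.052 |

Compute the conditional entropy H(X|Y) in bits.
0.9890 bits

H(X|Y) = H(X,Y) - H(Y)

H(X,Y) = -Σ_{x,y} P(x,y) log₂ P(x,y). Per-cell terms -P(x,y)·log₂P(x,y):
  X=0: 0.47832, 0.45618, 0.27330
  X=1: 0.51891, 0.44005, 0.22180
Sum of the 6 terms: H(X,Y) = 2.3886 bits

Marginal of Y (column sums):
  P(Y=0) = 0.217 + 0.293 = 0.510
  P(Y=1) = 0.191 + 0.175 = 0.366
  P(Y=2) = 0.072 + 0.052 = 0.124
H(Y) = -[0.510·log₂(0.510) + 0.366·log₂(0.366) + 0.124·log₂(0.124)]
  = 0.49543 + 0.53073 + 0.37344 = 1.3996 bits

H(X|Y) = H(X,Y) - H(Y) = 2.3886 - 1.3996 = 0.9890 bits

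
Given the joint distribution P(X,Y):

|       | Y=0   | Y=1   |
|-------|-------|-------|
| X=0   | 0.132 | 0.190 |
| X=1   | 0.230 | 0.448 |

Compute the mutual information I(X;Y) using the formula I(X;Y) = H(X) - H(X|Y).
0.0034 bits

I(X;Y) = H(X) - H(X|Y)

Marginal of X (row sums):
  P(X=0) = 0.132 + 0.190 = 0.322
  P(X=1) = 0.230 + 0.448 = 0.678
H(X) = -[0.322·log₂(0.322) + 0.678·log₂(0.678)]
  = 0.526427 + 0.380116 = 0.90654 bits

Marginal of Y (column sums):
  P(Y=0) = 0.132 + 0.230 = 0.362
  P(Y=1) = 0.190 + 0.448 = 0.638
H(X|Y) = Σ_y P(y)·H(X|Y=y):
  Y=0: P(Y=0) = 0.362, P(X|Y=0) = (66/181, 115/181) → H(X|Y=0) = 0.946468
  Y=1: P(Y=1) = 0.638, P(X|Y=1) = (95/319, 224/319) → H(X|Y=1) = 0.878592
H(X|Y) = 0.362·0.946468 + 0.638·0.878592 = 0.90316 bits

I(X;Y) = H(X) - H(X|Y) = 0.90654 - 0.90316 = 0.0034 bits

Cross-check via I(X;Y) = H(X) + H(Y) - H(X,Y): computing H(Y) from the column sums and H(X,Y) from the 4 cells in the same way gives H(Y) = 0.94433 bits and H(X,Y) = 1.84749 bits, so
I(X;Y) = 0.90654 + 0.94433 - 1.84749 = 0.0034 bits ✓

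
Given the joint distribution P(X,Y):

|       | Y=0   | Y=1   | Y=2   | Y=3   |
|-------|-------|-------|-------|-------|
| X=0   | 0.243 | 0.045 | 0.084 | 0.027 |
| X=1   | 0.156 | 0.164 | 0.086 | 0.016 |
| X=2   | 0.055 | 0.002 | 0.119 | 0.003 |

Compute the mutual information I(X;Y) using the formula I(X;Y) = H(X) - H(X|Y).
0.1886 bits

I(X;Y) = H(X) - H(X|Y)

Marginal of X (row sums):
  P(X=0) = 0.243 + 0.045 + 0.084 + 0.027 = 0.399
  P(X=1) = 0.156 + 0.164 + 0.086 + 0.016 = 0.422
  P(X=2) = 0.055 + 0.002 + 0.119 + 0.003 = 0.179
H(X) = -[0.399·log₂(0.399) + 0.422·log₂(0.422) + 0.179·log₂(0.179)]
  = 0.52889 + 0.52526 + 0.44427 = 1.49842 bits

Marginal of Y (column sums):
  P(Y=0) = 0.243 + 0.156 + 0.055 = 0.454
  P(Y=1) = 0.045 + 0.164 + 0.002 = 0.211
  P(Y=2) = 0.084 + 0.086 + 0.119 = 0.289
  P(Y=3) = 0.027 + 0.016 + 0.003 = 0.046
H(X|Y) = Σ_y P(y)·H(X|Y=y):
  Y=0: P(Y=0) = 0.454, P(X|Y=0) = (243/454, 78/227, 55/454) → H(X|Y=0) = 1.38111
  Y=1: P(Y=1) = 0.211, P(X|Y=1) = (45/211, 164/211, 2/211) → H(X|Y=1) = 0.82171
  Y=2: P(Y=2) = 0.289, P(X|Y=2) = (84/289, 86/289, 7/17) → H(X|Y=2) = 1.56559
  Y=3: P(Y=3) = 0.046, P(X|Y=3) = (27/46, 8/23, 3/46) → H(X|Y=3) = 1.23798
H(X|Y) = 0.454·1.38111 + 0.211·0.82171 + 0.289·1.56559 + 0.046·1.23798 = 1.30981 bits

I(X;Y) = H(X) - H(X|Y) = 1.49842 - 1.30981 = 0.1886 bits

Cross-check via I(X;Y) = H(X) + H(Y) - H(X,Y): computing H(Y) from the column sums and H(X,Y) from the 12 cells in the same way gives H(Y) = 1.71274 bits and H(X,Y) = 3.02255 bits, so
I(X;Y) = 1.49842 + 1.71274 - 3.02255 = 0.1886 bits ✓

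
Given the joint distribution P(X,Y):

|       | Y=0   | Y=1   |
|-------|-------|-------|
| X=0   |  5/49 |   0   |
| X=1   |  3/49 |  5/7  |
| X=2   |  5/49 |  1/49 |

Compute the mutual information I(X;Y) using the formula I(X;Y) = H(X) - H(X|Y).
0.4460 bits

I(X;Y) = H(X) - H(X|Y)

Marginal of X (row sums):
  P(X=0) = 5/49 + 0 = 5/49
  P(X=1) = 3/49 + 5/7 = 38/49
  P(X=2) = 5/49 + 1/49 = 6/49
H(X) = -[(5/49)·log₂(5/49) + (38/49)·log₂(38/49) + (6/49)·log₂(6/49)]
  = 0.3360 + 0.2844 + 0.3710 = 0.9914 bits

Marginal of Y (column sums):
  P(Y=0) = 5/49 + 3/49 + 5/49 = 13/49
  P(Y=1) = 0 + 5/7 + 1/49 = 36/49
H(X|Y) = Σ_y P(y)·H(X|Y=y):
  Y=0: P(Y=0) = 13/49, P(X|Y=0) = (5/13, 3/13, 5/13) → H(X|Y=0) = 1.5486
  Y=1: P(Y=1) = 36/49, P(X|Y=1) = (0, 35/36, 1/36) → H(X|Y=1) = 0.1831
H(X|Y) = (13/49)·1.5486 + (36/49)·0.1831 = 0.5454 bits

I(X;Y) = H(X) - H(X|Y) = 0.9914 - 0.5454 = 0.4460 bits

Cross-check via I(X;Y) = H(X) + H(Y) - H(X,Y): computing H(Y) from the column sums and H(X,Y) from the 6 cells in the same way gives H(Y) = 0.8346 bits and H(X,Y) = 1.3800 bits, so
I(X;Y) = 0.9914 + 0.8346 - 1.3800 = 0.4460 bits ✓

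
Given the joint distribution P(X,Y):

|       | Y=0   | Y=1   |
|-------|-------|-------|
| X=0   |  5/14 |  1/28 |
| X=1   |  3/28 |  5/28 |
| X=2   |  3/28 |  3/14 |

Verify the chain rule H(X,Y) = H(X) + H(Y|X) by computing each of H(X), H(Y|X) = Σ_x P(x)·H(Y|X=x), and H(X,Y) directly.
H(X) = 1.5722 bits, H(Y|X) = 0.7405 bits, H(X,Y) = 2.3128 bits

Marginal of X (row sums):
  P(X=0) = 5/14 + 1/28 = 11/28
  P(X=1) = 3/28 + 5/28 = 2/7
  P(X=2) = 3/28 + 3/14 = 9/28
H(X) = -[(11/28)·log₂(11/28) + (2/7)·log₂(2/7) + (9/28)·log₂(9/28)]
  = 0.5295 + 0.5164 + 0.5263 = 1.5722 bits

H(Y|X) = Σ_x P(x)·H(Y|X=x):
  X=0: P(X=0) = 11/28, P(Y|X=0) = (10/11, 1/11) → H(Y|X=0) = 0.4395
  X=1: P(X=1) = 2/7, P(Y|X=1) = (3/8, 5/8) → H(Y|X=1) = 0.9544
  X=2: P(X=2) = 9/28, P(Y|X=2) = (1/3, 2/3) → H(Y|X=2) = 0.9183
H(Y|X) = (11/28)·0.4395 + (2/7)·0.9544 + (9/28)·0.9183 = 0.7405 bits

H(X,Y) = -Σ_{x,y} P(x,y) log₂ P(x,y). Per-cell terms -P(x,y)·log₂P(x,y):
  X=0: 0.5305, 0.1717
  X=1: 0.3453, 0.4438
  X=2: 0.3453, 0.4762
Sum of the 6 terms: H(X,Y) = 2.3128 bits

Chain rule check:
  H(X) + H(Y|X) = 1.5722 + 0.7405 = 2.3127 bits
  H(X,Y) = 2.3128 bits
✓ Chain rule verified (Δ = 0.0001 is 4-dp rounding noise: each of the three values was rounded independently).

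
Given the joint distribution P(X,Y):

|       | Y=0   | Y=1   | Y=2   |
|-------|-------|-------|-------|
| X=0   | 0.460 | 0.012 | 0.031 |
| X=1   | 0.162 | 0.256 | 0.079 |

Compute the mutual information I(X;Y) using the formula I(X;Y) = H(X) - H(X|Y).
0.3203 bits

I(X;Y) = H(X) - H(X|Y)

Marginal of X (row sums):
  P(X=0) = 0.460 + 0.012 + 0.031 = 0.503
  P(X=1) = 0.162 + 0.256 + 0.079 = 0.497
H(X) = -[0.503·log₂(0.503) + 0.497·log₂(0.497)]
  = 0.4987 + 0.5013 = 1.0000 bits

Marginal of Y (column sums):
  P(Y=0) = 0.460 + 0.162 = 0.622
  P(Y=1) = 0.012 + 0.256 = 0.268
  P(Y=2) = 0.031 + 0.079 = 0.110
H(X|Y) = Σ_y P(y)·H(X|Y=y):
  Y=0: P(Y=0) = 0.622, P(X|Y=0) = (230/311, 81/311) → H(X|Y=0) = 0.8274
  Y=1: P(Y=1) = 0.268, P(X|Y=1) = (3/67, 64/67) → H(X|Y=1) = 0.2638
  Y=2: P(Y=2) = 0.110, P(X|Y=2) = (31/110, 79/110) → H(X|Y=2) = 0.8579
H(X|Y) = 0.622·0.8274 + 0.268·0.2638 + 0.110·0.8579 = 0.6797 bits

I(X;Y) = H(X) - H(X|Y) = 1.0000 - 0.6797 = 0.3203 bits

Cross-check via I(X;Y) = H(X) + H(Y) - H(X,Y): computing H(Y) from the column sums and H(X,Y) from the 6 cells in the same way gives H(Y) = 1.2855 bits and H(X,Y) = 1.9652 bits, so
I(X;Y) = 1.0000 + 1.2855 - 1.9652 = 0.3203 bits ✓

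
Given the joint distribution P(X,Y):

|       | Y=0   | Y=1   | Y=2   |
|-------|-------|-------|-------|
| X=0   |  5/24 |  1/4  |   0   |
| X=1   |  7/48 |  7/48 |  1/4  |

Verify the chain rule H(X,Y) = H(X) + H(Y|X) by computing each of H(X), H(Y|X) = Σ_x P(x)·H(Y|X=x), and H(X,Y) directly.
H(X) = 0.9950 bits, H(Y|X) = 1.2866 bits, H(X,Y) = 2.2816 bits

Marginal of X (row sums):
  P(X=0) = 5/24 + 1/4 + 0 = 11/24
  P(X=1) = 7/48 + 7/48 + 1/4 = 13/24
H(X) = -[(11/24)·log₂(11/24) + (13/24)·log₂(13/24)]
  = 0.51587 + 0.47912 = 0.9950 bits

H(Y|X) = Σ_x P(x)·H(Y|X=x):
  X=0: P(X=0) = 11/24, P(Y|X=0) = (5/11, 6/11, 0) → H(Y|X=0) = 0.99403
  X=1: P(X=1) = 13/24, P(Y|X=1) = (7/26, 7/26, 6/13) → H(Y|X=1) = 1.53419
H(Y|X) = (11/24)·0.99403 + (13/24)·1.53419 = 1.2866 bits

H(X,Y) = -Σ_{x,y} P(x,y) log₂ P(x,y). Per-cell terms -P(x,y)·log₂P(x,y):
  X=0: 0.47147, 0.50000, 0.00000
  X=1: 0.40507, 0.40507, 0.50000
  (cells with P = 0 contribute 0)
Sum of the 6 terms: H(X,Y) = 2.2816 bits

Chain rule check:
  H(X) + H(Y|X) = 0.9950 + 1.2866 = 2.2816 bits
  H(X,Y) = 2.2816 bits
✓ Chain rule verified.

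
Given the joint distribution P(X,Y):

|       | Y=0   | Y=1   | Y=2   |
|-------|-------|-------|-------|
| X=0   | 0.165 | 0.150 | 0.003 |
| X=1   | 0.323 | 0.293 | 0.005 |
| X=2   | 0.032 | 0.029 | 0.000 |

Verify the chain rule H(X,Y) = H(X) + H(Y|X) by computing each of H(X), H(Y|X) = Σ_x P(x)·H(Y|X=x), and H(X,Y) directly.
H(X) = 1.1986 bits, H(Y|X) = 1.0568 bits, H(X,Y) = 2.2554 bits

Marginal of X (row sums):
  P(X=0) = 0.165 + 0.150 + 0.003 = 0.318
  P(X=1) = 0.323 + 0.293 + 0.005 = 0.621
  P(X=2) = 0.032 + 0.029 + 0.000 = 0.061
H(X) = -[0.318·log₂(0.318) + 0.621·log₂(0.621) + 0.061·log₂(0.061)]
  = 0.52562 + 0.42683 + 0.24614 = 1.1986 bits

H(Y|X) = Σ_x P(x)·H(Y|X=x):
  X=0: P(X=0) = 0.318, P(Y|X=0) = (55/106, 25/53, 1/106) → H(Y|X=0) = 1.06596
  X=1: P(X=1) = 0.621, P(Y|X=1) = (323/621, 293/621, 5/621) → H(Y|X=1) = 1.05783
  X=2: P(X=2) = 0.061, P(Y|X=2) = (32/61, 29/61, 0) → H(Y|X=2) = 0.99825
H(Y|X) = 0.318·1.06596 + 0.621·1.05783 + 0.061·0.99825 = 1.0568 bits

H(X,Y) = -Σ_{x,y} P(x,y) log₂ P(x,y). Per-cell terms -P(x,y)·log₂P(x,y):
  X=0: 0.42891, 0.41054, 0.02514
  X=1: 0.52662, 0.51891, 0.03822
  X=2: 0.15891, 0.14813, 0.00000
  (cells with P = 0 contribute 0)
Sum of the 9 terms: H(X,Y) = 2.2554 bits

Chain rule check:
  H(X) + H(Y|X) = 1.1986 + 1.0568 = 2.2554 bits
  H(X,Y) = 2.2554 bits
✓ Chain rule verified.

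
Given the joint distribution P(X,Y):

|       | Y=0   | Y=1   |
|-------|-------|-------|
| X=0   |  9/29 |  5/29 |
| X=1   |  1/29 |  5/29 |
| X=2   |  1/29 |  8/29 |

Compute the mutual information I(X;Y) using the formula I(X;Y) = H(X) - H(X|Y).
0.2130 bits

I(X;Y) = H(X) - H(X|Y)

Marginal of X (row sums):
  P(X=0) = 9/29 + 5/29 = 14/29
  P(X=1) = 1/29 + 5/29 = 6/29
  P(X=2) = 1/29 + 8/29 = 9/29
H(X) = -[(14/29)·log₂(14/29) + (6/29)·log₂(6/29) + (9/29)·log₂(9/29)]
  = 0.5072 + 0.4703 + 0.5239 = 1.5014 bits

Marginal of Y (column sums):
  P(Y=0) = 9/29 + 1/29 + 1/29 = 11/29
  P(Y=1) = 5/29 + 5/29 + 8/29 = 18/29
H(X|Y) = Σ_y P(y)·H(X|Y=y):
  Y=0: P(Y=0) = 11/29, P(X|Y=0) = (9/11, 1/11, 1/11) → H(X|Y=0) = 0.8659
  Y=1: P(Y=1) = 18/29, P(X|Y=1) = (5/18, 5/18, 4/9) → H(X|Y=1) = 1.5466
H(X|Y) = (11/29)·0.8659 + (18/29)·1.5466 = 1.2884 bits

I(X;Y) = H(X) - H(X|Y) = 1.5014 - 1.2884 = 0.2130 bits

Cross-check via I(X;Y) = H(X) + H(Y) - H(X,Y): computing H(Y) from the column sums and H(X,Y) from the 6 cells in the same way gives H(Y) = 0.9576 bits and H(X,Y) = 2.2460 bits, so
I(X;Y) = 1.5014 + 0.9576 - 2.2460 = 0.2130 bits ✓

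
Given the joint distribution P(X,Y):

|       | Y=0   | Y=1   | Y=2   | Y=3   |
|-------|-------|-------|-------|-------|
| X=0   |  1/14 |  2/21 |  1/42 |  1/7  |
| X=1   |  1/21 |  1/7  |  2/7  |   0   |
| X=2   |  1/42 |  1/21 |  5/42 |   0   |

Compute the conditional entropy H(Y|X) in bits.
1.4604 bits

H(Y|X) = H(X,Y) - H(X)

H(X,Y) = -Σ_{x,y} P(x,y) log₂ P(x,y). Per-cell terms -P(x,y)·log₂P(x,y):
  X=0: 0.27195, 0.32308, 0.12839, 0.40105
  X=1: 0.20916, 0.40105, 0.51639, 0.00000
  X=2: 0.12839, 0.20916, 0.36552, 0.00000
  (cells with P = 0 contribute 0)
Sum of the 12 terms: H(X,Y) = 2.9541 bits

Marginal of X (row sums):
  P(X=0) = 1/14 + 2/21 + 1/42 + 1/7 = 1/3
  P(X=1) = 1/21 + 1/7 + 2/7 + 0 = 10/21
  P(X=2) = 1/42 + 1/21 + 5/42 + 0 = 4/21
H(X) = -[(1/3)·log₂(1/3) + (10/21)·log₂(10/21) + (4/21)·log₂(4/21)]
  = 0.52832 + 0.50971 + 0.45568 = 1.4937 bits

H(Y|X) = H(X,Y) - H(X) = 2.9541 - 1.4937 = 1.4604 bits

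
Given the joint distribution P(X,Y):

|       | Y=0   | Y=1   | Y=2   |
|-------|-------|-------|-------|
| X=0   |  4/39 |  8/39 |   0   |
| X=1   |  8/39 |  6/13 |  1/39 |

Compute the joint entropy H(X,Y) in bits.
1.9249 bits

H(X,Y) = -Σ_{x,y} P(x,y) log₂ P(x,y). Per-cell terms -P(x,y)·log₂P(x,y):
  X=0: 0.3370, 0.4688, 0.0000
  X=1: 0.4688, 0.5148, 0.1355
  (cells with P = 0 contribute 0)
Sum of the 6 terms: H(X,Y) = 1.9249 bits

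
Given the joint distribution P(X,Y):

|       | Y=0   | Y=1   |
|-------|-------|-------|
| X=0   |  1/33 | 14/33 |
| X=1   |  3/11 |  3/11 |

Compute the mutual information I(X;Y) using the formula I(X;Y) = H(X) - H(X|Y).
0.1789 bits

I(X;Y) = H(X) - H(X|Y)

Marginal of X (row sums):
  P(X=0) = 1/33 + 14/33 = 5/11
  P(X=1) = 3/11 + 3/11 = 6/11
H(X) = -[(5/11)·log₂(5/11) + (6/11)·log₂(6/11)]
  = 0.5170 + 0.4770 = 0.9940 bits

Marginal of Y (column sums):
  P(Y=0) = 1/33 + 3/11 = 10/33
  P(Y=1) = 14/33 + 3/11 = 23/33
H(X|Y) = Σ_y P(y)·H(X|Y=y):
  Y=0: P(Y=0) = 10/33, P(X|Y=0) = (1/10, 9/10) → H(X|Y=0) = 0.4690
  Y=1: P(Y=1) = 23/33, P(X|Y=1) = (14/23, 9/23) → H(X|Y=1) = 0.9656
H(X|Y) = (10/33)·0.4690 + (23/33)·0.9656 = 0.8151 bits

I(X;Y) = H(X) - H(X|Y) = 0.9940 - 0.8151 = 0.1789 bits

Cross-check via I(X;Y) = H(X) + H(Y) - H(X,Y): computing H(Y) from the column sums and H(X,Y) from the 4 cells in the same way gives H(Y) = 0.8850 bits and H(X,Y) = 1.7001 bits, so
I(X;Y) = 0.9940 + 0.8850 - 1.7001 = 0.1789 bits ✓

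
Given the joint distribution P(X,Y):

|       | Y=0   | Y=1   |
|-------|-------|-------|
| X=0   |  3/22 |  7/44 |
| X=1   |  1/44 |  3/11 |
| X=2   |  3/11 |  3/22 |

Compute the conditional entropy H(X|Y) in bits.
1.3658 bits

H(X|Y) = H(X,Y) - H(Y)

H(X,Y) = -Σ_{x,y} P(x,y) log₂ P(x,y). Per-cell terms -P(x,y)·log₂P(x,y):
  X=0: 0.391973, 0.421921
  X=1: 0.124078, 0.511219
  X=2: 0.511219, 0.391973
Sum of the 6 terms: H(X,Y) = 2.35238 bits

Marginal of Y (column sums):
  P(Y=0) = 3/22 + 1/44 + 3/11 = 19/44
  P(Y=1) = 7/44 + 3/11 + 3/22 = 25/44
H(Y) = -[(19/44)·log₂(19/44) + (25/44)·log₂(25/44)]
  = 0.523149 + 0.463395 = 0.98654 bits

H(X|Y) = H(X,Y) - H(Y) = 2.35238 - 0.98654 = 1.3658 bits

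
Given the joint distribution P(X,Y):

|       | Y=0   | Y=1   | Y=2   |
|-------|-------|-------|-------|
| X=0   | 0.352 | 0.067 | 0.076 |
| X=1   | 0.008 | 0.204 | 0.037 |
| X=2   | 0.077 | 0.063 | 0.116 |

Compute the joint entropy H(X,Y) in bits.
2.6702 bits

H(X,Y) = -Σ_{x,y} P(x,y) log₂ P(x,y). Per-cell terms -P(x,y)·log₂P(x,y):
  X=0: 0.5302, 0.2613, 0.2826
  X=1: 0.0557, 0.4678, 0.1760
  X=2: 0.2848, 0.2513, 0.3605
Sum of the 9 terms: H(X,Y) = 2.6702 bits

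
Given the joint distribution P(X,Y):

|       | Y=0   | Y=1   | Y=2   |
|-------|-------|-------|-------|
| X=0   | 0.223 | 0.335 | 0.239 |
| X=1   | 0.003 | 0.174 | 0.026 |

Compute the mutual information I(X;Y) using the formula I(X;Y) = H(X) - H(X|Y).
0.1106 bits

I(X;Y) = H(X) - H(X|Y)

Marginal of X (row sums):
  P(X=0) = 0.223 + 0.335 + 0.239 = 0.797
  P(X=1) = 0.003 + 0.174 + 0.026 = 0.203
H(X) = -[0.797·log₂(0.797) + 0.203·log₂(0.203)]
  = 0.26090 + 0.46699 = 0.72789 bits

Marginal of Y (column sums):
  P(Y=0) = 0.223 + 0.003 = 0.226
  P(Y=1) = 0.335 + 0.174 = 0.509
  P(Y=2) = 0.239 + 0.026 = 0.265
H(X|Y) = Σ_y P(y)·H(X|Y=y):
  Y=0: P(Y=0) = 0.226, P(X|Y=0) = (223/226, 3/226) → H(X|Y=0) = 0.10179
  Y=1: P(Y=1) = 0.509, P(X|Y=1) = (335/509, 174/509) → H(X|Y=1) = 0.92657
  Y=2: P(Y=2) = 0.265, P(X|Y=2) = (239/265, 26/265) → H(X|Y=2) = 0.46299
H(X|Y) = 0.226·0.10179 + 0.509·0.92657 + 0.265·0.46299 = 0.61732 bits

I(X;Y) = H(X) - H(X|Y) = 0.72789 - 0.61732 = 0.1106 bits

Cross-check via I(X;Y) = H(X) + H(Y) - H(X,Y): computing H(Y) from the column sums and H(X,Y) from the 6 cells in the same way gives H(Y) = 1.48853 bits and H(X,Y) = 2.10585 bits, so
I(X;Y) = 0.72789 + 1.48853 - 2.10585 = 0.1106 bits ✓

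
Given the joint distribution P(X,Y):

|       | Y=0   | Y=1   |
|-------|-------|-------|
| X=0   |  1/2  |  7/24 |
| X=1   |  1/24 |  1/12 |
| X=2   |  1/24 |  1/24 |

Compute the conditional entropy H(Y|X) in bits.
0.9498 bits

H(Y|X) = H(X,Y) - H(X)

H(X,Y) = -Σ_{x,y} P(x,y) log₂ P(x,y). Per-cell terms -P(x,y)·log₂P(x,y):
  X=0: 0.50000, 0.51847
  X=1: 0.19104, 0.29875
  X=2: 0.19104, 0.19104
Sum of the 6 terms: H(X,Y) = 1.89034 bits

Marginal of X (row sums):
  P(X=0) = 1/2 + 7/24 = 19/24
  P(X=1) = 1/24 + 1/12 = 1/8
  P(X=2) = 1/24 + 1/24 = 1/12
H(X) = -[(19/24)·log₂(19/24) + (1/8)·log₂(1/8) + (1/12)·log₂(1/12)]
  = 0.26682 + 0.37500 + 0.29875 = 0.94057 bits

H(Y|X) = H(X,Y) - H(X) = 1.89034 - 0.94057 = 0.9498 bits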